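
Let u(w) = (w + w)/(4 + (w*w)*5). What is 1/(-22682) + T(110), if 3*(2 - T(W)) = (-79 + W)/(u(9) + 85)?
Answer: 4445998609/2366844018 ≈ 1.8785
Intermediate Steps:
u(w) = 2*w/(4 + 5*w²) (u(w) = (2*w)/(4 + w²*5) = (2*w)/(4 + 5*w²) = 2*w/(4 + 5*w²))
T(W) = 241009/104349 - 409*W/104349 (T(W) = 2 - (-79 + W)/(3*(2*9/(4 + 5*9²) + 85)) = 2 - (-79 + W)/(3*(2*9/(4 + 5*81) + 85)) = 2 - (-79 + W)/(3*(2*9/(4 + 405) + 85)) = 2 - (-79 + W)/(3*(2*9/409 + 85)) = 2 - (-79 + W)/(3*(2*9*(1/409) + 85)) = 2 - (-79 + W)/(3*(18/409 + 85)) = 2 - (-79 + W)/(3*34783/409) = 2 - (-79 + W)*409/(3*34783) = 2 - (-32311/34783 + 409*W/34783)/3 = 2 + (32311/104349 - 409*W/104349) = 241009/104349 - 409*W/104349)
1/(-22682) + T(110) = 1/(-22682) + (241009/104349 - 409/104349*110) = -1/22682 + (241009/104349 - 44990/104349) = -1/22682 + 196019/104349 = 4445998609/2366844018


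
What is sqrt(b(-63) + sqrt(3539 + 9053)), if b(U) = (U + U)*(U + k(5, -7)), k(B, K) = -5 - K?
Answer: sqrt(7686 + 4*sqrt(787)) ≈ 88.307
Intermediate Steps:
b(U) = 2*U*(2 + U) (b(U) = (U + U)*(U + (-5 - 1*(-7))) = (2*U)*(U + (-5 + 7)) = (2*U)*(U + 2) = (2*U)*(2 + U) = 2*U*(2 + U))
sqrt(b(-63) + sqrt(3539 + 9053)) = sqrt(2*(-63)*(2 - 63) + sqrt(3539 + 9053)) = sqrt(2*(-63)*(-61) + sqrt(12592)) = sqrt(7686 + 4*sqrt(787))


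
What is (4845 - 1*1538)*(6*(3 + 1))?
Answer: 79368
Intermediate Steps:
(4845 - 1*1538)*(6*(3 + 1)) = (4845 - 1538)*(6*4) = 3307*24 = 79368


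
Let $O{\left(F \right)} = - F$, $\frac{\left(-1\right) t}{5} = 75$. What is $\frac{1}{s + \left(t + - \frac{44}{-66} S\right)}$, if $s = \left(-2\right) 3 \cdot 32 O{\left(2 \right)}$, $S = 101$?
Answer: $\frac{3}{229} \approx 0.0131$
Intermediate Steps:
$t = -375$ ($t = \left(-5\right) 75 = -375$)
$s = 384$ ($s = \left(-2\right) 3 \cdot 32 \left(\left(-1\right) 2\right) = \left(-6\right) 32 \left(-2\right) = \left(-192\right) \left(-2\right) = 384$)
$\frac{1}{s + \left(t + - \frac{44}{-66} S\right)} = \frac{1}{384 - \left(375 - - \frac{44}{-66} \cdot 101\right)} = \frac{1}{384 - \left(375 - \left(-44\right) \left(- \frac{1}{66}\right) 101\right)} = \frac{1}{384 + \left(-375 + \frac{2}{3} \cdot 101\right)} = \frac{1}{384 + \left(-375 + \frac{202}{3}\right)} = \frac{1}{384 - \frac{923}{3}} = \frac{1}{\frac{229}{3}} = \frac{3}{229}$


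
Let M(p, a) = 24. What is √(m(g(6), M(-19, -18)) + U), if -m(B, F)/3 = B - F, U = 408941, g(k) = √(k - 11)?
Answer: √(409013 - 3*I*√5) ≈ 639.54 - 0.005*I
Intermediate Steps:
g(k) = √(-11 + k)
m(B, F) = -3*B + 3*F (m(B, F) = -3*(B - F) = -3*B + 3*F)
√(m(g(6), M(-19, -18)) + U) = √((-3*√(-11 + 6) + 3*24) + 408941) = √((-3*I*√5 + 72) + 408941) = √((72 - 3*I*√5) + 408941) = √(409013 - 3*I*√5)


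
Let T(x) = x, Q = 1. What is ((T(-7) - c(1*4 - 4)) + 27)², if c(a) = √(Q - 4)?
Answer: (20 - I*√3)² ≈ 397.0 - 69.282*I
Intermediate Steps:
c(a) = I*√3 (c(a) = √(1 - 4) = √(-3) = I*√3)
((T(-7) - c(1*4 - 4)) + 27)² = ((-7 - I*√3) + 27)² = (20 - I*√3)²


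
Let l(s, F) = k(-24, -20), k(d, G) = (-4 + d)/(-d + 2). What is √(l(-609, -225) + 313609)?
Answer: √52999739/13 ≈ 560.01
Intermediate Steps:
k(d, G) = (-4 + d)/(2 - d)
l(s, F) = -14/13 (l(s, F) = (4 - 1*(-24))/(-2 - 24) = (4 + 24)/(-26) = -1/26*28 = -14/13)
√(l(-609, -225) + 313609) = √(-14/13 + 313609) = √(4076903/13) = √52999739/13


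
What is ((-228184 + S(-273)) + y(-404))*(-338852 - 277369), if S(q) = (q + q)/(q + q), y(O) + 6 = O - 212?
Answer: 140994445905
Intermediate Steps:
y(O) = -218 + O (y(O) = -6 + (O - 212) = -6 + (-212 + O) = -218 + O)
S(q) = 1 (S(q) = (2*q)/((2*q)) = (2*q)*(1/(2*q)) = 1)
((-228184 + S(-273)) + y(-404))*(-338852 - 277369) = ((-228184 + 1) + (-218 - 404))*(-338852 - 277369) = (-228183 - 622)*(-616221) = -228805*(-616221) = 140994445905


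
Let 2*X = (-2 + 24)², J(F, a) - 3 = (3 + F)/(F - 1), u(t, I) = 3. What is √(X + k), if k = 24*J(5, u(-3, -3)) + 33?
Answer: √395 ≈ 19.875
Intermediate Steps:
J(F, a) = 3 + (3 + F)/(-1 + F) (J(F, a) = 3 + (3 + F)/(F - 1) = 3 + (3 + F)/(-1 + F))
X = 242 (X = (-2 + 24)²/2 = (½)*22² = (½)*484 = 242)
k = 153 (k = 24*(4*5/(-1 + 5)) + 33 = 24*(4*5/4) + 33 = 24*(4*5*(¼)) + 33 = 24*5 + 33 = 120 + 33 = 153)
√(X + k) = √(242 + 153) = √395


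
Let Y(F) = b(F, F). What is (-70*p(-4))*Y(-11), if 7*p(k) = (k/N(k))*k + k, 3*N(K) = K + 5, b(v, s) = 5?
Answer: -2200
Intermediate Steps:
N(K) = 5/3 + K/3 (N(K) = (K + 5)/3 = (5 + K)/3 = 5/3 + K/3)
Y(F) = 5
p(k) = k/7 + k²/(7*(5/3 + k/3)) (p(k) = ((k/(5/3 + k/3))*k + k)/7 = (k²/(5/3 + k/3) + k)/7 = (k + k²/(5/3 + k/3))/7 = k/7 + k²/(7*(5/3 + k/3)))
(-70*p(-4))*Y(-11) = -10*(-4)*(5 + 4*(-4))/(5 - 4)*5 = -10*(-4)*(5 - 16)/1*5 = -10*(-4)*(-11)*5 = -70*44/7*5 = -440*5 = -2200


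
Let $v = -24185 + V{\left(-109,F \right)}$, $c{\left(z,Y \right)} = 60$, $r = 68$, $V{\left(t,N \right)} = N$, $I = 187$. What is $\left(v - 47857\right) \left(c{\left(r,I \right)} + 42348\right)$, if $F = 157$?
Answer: $-3048499080$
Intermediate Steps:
$v = -24028$ ($v = -24185 + 157 = -24028$)
$\left(v - 47857\right) \left(c{\left(r,I \right)} + 42348\right) = \left(-24028 - 47857\right) \left(60 + 42348\right) = \left(-71885\right) 42408 = -3048499080$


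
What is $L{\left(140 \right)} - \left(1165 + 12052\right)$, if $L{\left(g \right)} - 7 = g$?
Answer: $-13070$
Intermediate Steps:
$L{\left(g \right)} = 7 + g$
$L{\left(140 \right)} - \left(1165 + 12052\right) = \left(7 + 140\right) - \left(1165 + 12052\right) = 147 - 13217 = -13070$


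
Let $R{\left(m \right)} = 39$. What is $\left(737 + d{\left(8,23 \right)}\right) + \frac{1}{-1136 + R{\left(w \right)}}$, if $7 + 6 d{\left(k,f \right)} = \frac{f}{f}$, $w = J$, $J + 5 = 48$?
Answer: $\frac{807391}{1097} \approx 736.0$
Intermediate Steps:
$J = 43$ ($J = -5 + 48 = 43$)
$w = 43$
$d{\left(k,f \right)} = -1$ ($d{\left(k,f \right)} = - \frac{7}{6} + \frac{f \frac{1}{f}}{6} = - \frac{7}{6} + \frac{1}{6} \cdot 1 = - \frac{7}{6} + \frac{1}{6} = -1$)
$\left(737 + d{\left(8,23 \right)}\right) + \frac{1}{-1136 + R{\left(w \right)}} = \left(737 - 1\right) + \frac{1}{-1136 + 39} = 736 + \frac{1}{-1097} = 736 - \frac{1}{1097} = \frac{807391}{1097}$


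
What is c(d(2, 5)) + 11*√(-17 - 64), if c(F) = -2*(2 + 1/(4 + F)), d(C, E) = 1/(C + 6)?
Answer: -148/33 + 99*I ≈ -4.4848 + 99.0*I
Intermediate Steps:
d(C, E) = 1/(6 + C)
c(F) = -4 - 2/(4 + F)
c(d(2, 5)) + 11*√(-17 - 64) = 2*(-9 - 2/(6 + 2))/(4 + 1/(6 + 2)) + 11*√(-17 - 64) = 2*(-9 - 2/8)/(4 + 1/8) + 11*√(-81) = 2*(-9 - 2*⅛)/(4 + ⅛) + 11*(9*I) = 2*(-9 - ¼)/(33/8) + 99*I = 2*(8/33)*(-37/4) + 99*I = -148/33 + 99*I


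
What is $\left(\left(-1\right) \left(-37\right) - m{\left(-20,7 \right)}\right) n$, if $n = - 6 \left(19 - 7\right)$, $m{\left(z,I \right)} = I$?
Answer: $-2160$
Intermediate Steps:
$n = -72$ ($n = \left(-6\right) 12 = -72$)
$\left(\left(-1\right) \left(-37\right) - m{\left(-20,7 \right)}\right) n = \left(\left(-1\right) \left(-37\right) - 7\right) \left(-72\right) = \left(37 - 7\right) \left(-72\right) = 30 \left(-72\right) = -2160$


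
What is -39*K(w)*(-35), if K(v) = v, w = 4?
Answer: 5460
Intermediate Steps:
-39*K(w)*(-35) = -39*4*(-35) = -156*(-35) = 5460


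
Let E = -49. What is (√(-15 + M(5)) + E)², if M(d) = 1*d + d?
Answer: (49 - I*√5)² ≈ 2396.0 - 219.13*I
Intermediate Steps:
M(d) = 2*d (M(d) = d + d = 2*d)
(√(-15 + M(5)) + E)² = (√(-15 + 2*5) - 49)² = (√(-15 + 10) - 49)² = (√(-5) - 49)² = (I*√5 - 49)² = (-49 + I*√5)²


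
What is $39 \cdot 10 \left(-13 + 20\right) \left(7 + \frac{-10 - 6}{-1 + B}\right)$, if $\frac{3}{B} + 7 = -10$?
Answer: $56238$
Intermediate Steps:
$B = - \frac{3}{17}$ ($B = \frac{3}{-7 - 10} = \frac{3}{-17} = 3 \left(- \frac{1}{17}\right) = - \frac{3}{17} \approx -0.17647$)
$39 \cdot 10 \left(-13 + 20\right) \left(7 + \frac{-10 - 6}{-1 + B}\right) = 39 \cdot 10 \left(-13 + 20\right) \left(7 + \frac{-10 - 6}{-1 - \frac{3}{17}}\right) = 390 \cdot 7 \left(7 - \frac{16}{- \frac{20}{17}}\right) = 390 \cdot 7 \left(7 - - \frac{68}{5}\right) = 390 \cdot 7 \left(7 + \frac{68}{5}\right) = 390 \cdot 7 \cdot \frac{103}{5} = 390 \cdot \frac{721}{5} = 56238$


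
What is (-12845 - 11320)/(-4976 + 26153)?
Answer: -2685/2353 ≈ -1.1411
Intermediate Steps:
(-12845 - 11320)/(-4976 + 26153) = -24165/21177 = -24165*1/21177 = -2685/2353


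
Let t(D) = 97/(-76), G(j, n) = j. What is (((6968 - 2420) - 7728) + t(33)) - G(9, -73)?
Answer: -242461/76 ≈ -3190.3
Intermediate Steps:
t(D) = -97/76 (t(D) = 97*(-1/76) = -97/76)
(((6968 - 2420) - 7728) + t(33)) - G(9, -73) = (((6968 - 2420) - 7728) - 97/76) - 1*9 = ((4548 - 7728) - 97/76) - 9 = (-3180 - 97/76) - 9 = -241777/76 - 9 = -242461/76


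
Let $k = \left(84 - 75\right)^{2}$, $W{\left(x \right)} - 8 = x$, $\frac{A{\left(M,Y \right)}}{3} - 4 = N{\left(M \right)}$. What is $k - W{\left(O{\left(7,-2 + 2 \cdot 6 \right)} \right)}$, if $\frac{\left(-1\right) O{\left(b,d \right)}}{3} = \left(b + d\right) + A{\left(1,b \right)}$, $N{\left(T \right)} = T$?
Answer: $169$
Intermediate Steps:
$A{\left(M,Y \right)} = 12 + 3 M$
$O{\left(b,d \right)} = -45 - 3 b - 3 d$ ($O{\left(b,d \right)} = - 3 \left(\left(b + d\right) + \left(12 + 3 \cdot 1\right)\right) = - 3 \left(\left(b + d\right) + \left(12 + 3\right)\right) = - 3 \left(\left(b + d\right) + 15\right) = - 3 \left(15 + b + d\right) = -45 - 3 b - 3 d$)
$W{\left(x \right)} = 8 + x$
$k = 81$ ($k = 9^{2} = 81$)
$k - W{\left(O{\left(7,-2 + 2 \cdot 6 \right)} \right)} = 81 - \left(8 - \left(66 + 3 \left(-2 + 2 \cdot 6\right)\right)\right) = 81 - \left(8 - \left(66 + 3 \left(-2 + 12\right)\right)\right) = 81 - \left(8 - 96\right) = 81 - -88 = 81 + 88 = 169$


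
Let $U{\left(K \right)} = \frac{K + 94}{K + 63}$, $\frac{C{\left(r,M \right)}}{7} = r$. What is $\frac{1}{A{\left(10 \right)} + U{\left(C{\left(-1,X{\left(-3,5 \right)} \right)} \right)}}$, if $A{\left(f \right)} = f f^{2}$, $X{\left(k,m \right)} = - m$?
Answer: $\frac{56}{56087} \approx 0.00099845$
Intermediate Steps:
$C{\left(r,M \right)} = 7 r$
$U{\left(K \right)} = \frac{94 + K}{63 + K}$
$A{\left(f \right)} = f^{3}$
$\frac{1}{A{\left(10 \right)} + U{\left(C{\left(-1,X{\left(-3,5 \right)} \right)} \right)}} = \frac{1}{10^{3} + \frac{94 + 7 \left(-1\right)}{63 + 7 \left(-1\right)}} = \frac{1}{1000 + \frac{94 - 7}{63 - 7}} = \frac{1}{1000 + \frac{1}{56} \cdot 87} = \frac{1}{1000 + \frac{87}{56}} = \frac{1}{\frac{56087}{56}} = \frac{56}{56087}$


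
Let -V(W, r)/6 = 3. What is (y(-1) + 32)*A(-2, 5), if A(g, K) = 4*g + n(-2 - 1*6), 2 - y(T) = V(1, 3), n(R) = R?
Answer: -832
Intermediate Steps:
V(W, r) = -18 (V(W, r) = -6*3 = -18)
y(T) = 20 (y(T) = 2 - 1*(-18) = 2 + 18 = 20)
A(g, K) = -8 + 4*g (A(g, K) = 4*g + (-2 - 1*6) = 4*g + (-2 - 6) = 4*g - 8 = -8 + 4*g)
(y(-1) + 32)*A(-2, 5) = (20 + 32)*(-8 + 4*(-2)) = 52*(-8 - 8) = 52*(-16) = -832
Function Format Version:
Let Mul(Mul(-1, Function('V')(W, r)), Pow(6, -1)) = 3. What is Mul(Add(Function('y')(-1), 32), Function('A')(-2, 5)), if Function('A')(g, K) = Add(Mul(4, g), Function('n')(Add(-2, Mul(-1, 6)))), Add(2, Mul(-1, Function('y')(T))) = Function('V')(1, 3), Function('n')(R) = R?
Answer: -832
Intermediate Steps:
Function('V')(W, r) = -18 (Function('V')(W, r) = Mul(-6, 3) = -18)
Function('y')(T) = 20 (Function('y')(T) = Add(2, Mul(-1, -18)) = Add(2, 18) = 20)
Function('A')(g, K) = Add(-8, Mul(4, g)) (Function('A')(g, K) = Add(Mul(4, g), Add(-2, Mul(-1, 6))) = Add(Mul(4, g), Add(-2, -6)) = Add(Mul(4, g), -8) = Add(-8, Mul(4, g)))
Mul(Add(Function('y')(-1), 32), Function('A')(-2, 5)) = Mul(Add(20, 32), Add(-8, Mul(4, -2))) = Mul(52, Add(-8, -8)) = Mul(52, -16) = -832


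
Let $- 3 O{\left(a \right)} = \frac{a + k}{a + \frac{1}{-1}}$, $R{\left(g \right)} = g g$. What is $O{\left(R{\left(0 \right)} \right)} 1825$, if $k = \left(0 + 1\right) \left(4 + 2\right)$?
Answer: $3650$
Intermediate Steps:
$R{\left(g \right)} = g^{2}$
$k = 6$ ($k = 1 \cdot 6 = 6$)
$O{\left(a \right)} = - \frac{6 + a}{3 \left(-1 + a\right)}$ ($O{\left(a \right)} = - \frac{\left(a + 6\right) \frac{1}{a + \frac{1}{-1}}}{3} = - \frac{\left(6 + a\right) \frac{1}{a - 1}}{3} = - \frac{\left(6 + a\right) \frac{1}{-1 + a}}{3} = - \frac{\frac{1}{-1 + a} \left(6 + a\right)}{3} = - \frac{6 + a}{3 \left(-1 + a\right)}$)
$O{\left(R{\left(0 \right)} \right)} 1825 = \frac{-6 - 0^{2}}{3 \left(-1 + 0^{2}\right)} 1825 = \frac{-6 - 0}{3 \left(-1 + 0\right)} 1825 = \frac{-6 + 0}{3 \left(-1\right)} 1825 = \frac{1}{3} \left(-1\right) \left(-6\right) 1825 = 2 \cdot 1825 = 3650$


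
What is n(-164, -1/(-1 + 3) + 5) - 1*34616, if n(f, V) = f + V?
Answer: -69551/2 ≈ -34776.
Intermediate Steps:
n(f, V) = V + f
n(-164, -1/(-1 + 3) + 5) - 1*34616 = ((-1/(-1 + 3) + 5) - 164) - 1*34616 = ((-1/2 + 5) - 164) - 34616 = ((-1*½ + 5) - 164) - 34616 = ((-½ + 5) - 164) - 34616 = (9/2 - 164) - 34616 = -319/2 - 34616 = -69551/2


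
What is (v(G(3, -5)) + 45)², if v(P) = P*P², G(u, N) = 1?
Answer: 2116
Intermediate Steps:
v(P) = P³
(v(G(3, -5)) + 45)² = (1³ + 45)² = (1 + 45)² = 46² = 2116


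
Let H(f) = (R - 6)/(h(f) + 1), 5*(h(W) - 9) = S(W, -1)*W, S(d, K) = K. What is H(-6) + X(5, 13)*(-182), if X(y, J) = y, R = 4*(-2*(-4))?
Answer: -25415/28 ≈ -907.68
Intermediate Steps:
R = 32 (R = 4*8 = 32)
h(W) = 9 - W/5 (h(W) = 9 + (-W)/5 = 9 - W/5)
H(f) = 26/(10 - f/5) (H(f) = (32 - 6)/((9 - f/5) + 1) = 26/(10 - f/5))
H(-6) + X(5, 13)*(-182) = 130/(50 - 1*(-6)) + 5*(-182) = 130/(50 + 6) - 910 = 130/56 - 910 = 130*(1/56) - 910 = 65/28 - 910 = -25415/28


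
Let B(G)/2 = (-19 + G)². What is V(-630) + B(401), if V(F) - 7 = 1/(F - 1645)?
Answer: 663970124/2275 ≈ 2.9186e+5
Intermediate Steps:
V(F) = 7 + 1/(-1645 + F) (V(F) = 7 + 1/(F - 1645) = 7 + 1/(-1645 + F))
B(G) = 2*(-19 + G)²
V(-630) + B(401) = (-11514 + 7*(-630))/(-1645 - 630) + 2*(-19 + 401)² = (-11514 - 4410)/(-2275) + 2*382² = -1/2275*(-15924) + 2*145924 = 15924/2275 + 291848 = 663970124/2275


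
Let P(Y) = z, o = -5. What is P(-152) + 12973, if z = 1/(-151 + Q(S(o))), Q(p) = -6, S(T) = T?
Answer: 2036760/157 ≈ 12973.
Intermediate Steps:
z = -1/157 (z = 1/(-151 - 6) = 1/(-157) = -1/157 ≈ -0.0063694)
P(Y) = -1/157
P(-152) + 12973 = -1/157 + 12973 = 2036760/157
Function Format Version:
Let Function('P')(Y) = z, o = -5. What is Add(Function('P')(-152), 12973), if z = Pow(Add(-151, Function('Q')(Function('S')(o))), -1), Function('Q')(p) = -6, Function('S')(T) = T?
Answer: Rational(2036760, 157) ≈ 12973.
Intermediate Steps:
z = Rational(-1, 157) (z = Pow(Add(-151, -6), -1) = Pow(-157, -1) = Rational(-1, 157) ≈ -0.0063694)
Function('P')(Y) = Rational(-1, 157)
Add(Function('P')(-152), 12973) = Add(Rational(-1, 157), 12973) = Rational(2036760, 157)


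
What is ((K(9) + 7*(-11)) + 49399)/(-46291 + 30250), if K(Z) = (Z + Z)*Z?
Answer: -49484/16041 ≈ -3.0848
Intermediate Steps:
K(Z) = 2*Z**2 (K(Z) = (2*Z)*Z = 2*Z**2)
((K(9) + 7*(-11)) + 49399)/(-46291 + 30250) = ((2*9**2 + 7*(-11)) + 49399)/(-46291 + 30250) = ((2*81 - 77) + 49399)/(-16041) = ((162 - 77) + 49399)*(-1/16041) = (85 + 49399)*(-1/16041) = 49484*(-1/16041) = -49484/16041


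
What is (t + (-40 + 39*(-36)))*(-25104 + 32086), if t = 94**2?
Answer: 51610944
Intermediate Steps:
t = 8836
(t + (-40 + 39*(-36)))*(-25104 + 32086) = (8836 + (-40 + 39*(-36)))*(-25104 + 32086) = (8836 + (-40 - 1404))*6982 = (8836 - 1444)*6982 = 7392*6982 = 51610944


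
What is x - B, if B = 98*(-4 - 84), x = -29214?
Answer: -20590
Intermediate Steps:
B = -8624 (B = 98*(-88) = -8624)
x - B = -29214 - 1*(-8624) = -29214 + 8624 = -20590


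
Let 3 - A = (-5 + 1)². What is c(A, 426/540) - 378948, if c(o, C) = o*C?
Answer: -34106243/90 ≈ -3.7896e+5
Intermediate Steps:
A = -13 (A = 3 - (-5 + 1)² = 3 - 1*(-4)² = 3 - 1*16 = 3 - 16 = -13)
c(o, C) = C*o
c(A, 426/540) - 378948 = (426/540)*(-13) - 378948 = (426*(1/540))*(-13) - 378948 = (71/90)*(-13) - 378948 = -923/90 - 378948 = -34106243/90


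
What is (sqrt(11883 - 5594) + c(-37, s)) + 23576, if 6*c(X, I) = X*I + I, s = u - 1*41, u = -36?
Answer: 24038 + sqrt(6289) ≈ 24117.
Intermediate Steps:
s = -77 (s = -36 - 1*41 = -36 - 41 = -77)
c(X, I) = I/6 + I*X/6 (c(X, I) = (X*I + I)/6 = (I*X + I)/6 = (I + I*X)/6 = I/6 + I*X/6)
(sqrt(11883 - 5594) + c(-37, s)) + 23576 = (sqrt(11883 - 5594) + (1/6)*(-77)*(1 - 37)) + 23576 = (sqrt(6289) + (1/6)*(-77)*(-36)) + 23576 = (sqrt(6289) + 462) + 23576 = (462 + sqrt(6289)) + 23576 = 24038 + sqrt(6289)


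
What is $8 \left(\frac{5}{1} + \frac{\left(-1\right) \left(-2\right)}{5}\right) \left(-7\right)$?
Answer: $- \frac{1512}{5} \approx -302.4$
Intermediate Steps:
$8 \left(\frac{5}{1} + \frac{\left(-1\right) \left(-2\right)}{5}\right) \left(-7\right) = 8 \left(5 \cdot 1 + 2 \cdot \frac{1}{5}\right) \left(-7\right) = 8 \left(5 + \frac{2}{5}\right) \left(-7\right) = 8 \cdot \frac{27}{5} \left(-7\right) = \frac{216}{5} \left(-7\right) = - \frac{1512}{5}$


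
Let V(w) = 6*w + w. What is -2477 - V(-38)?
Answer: -2211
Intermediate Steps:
V(w) = 7*w
-2477 - V(-38) = -2477 - 7*(-38) = -2477 - 1*(-266) = -2477 + 266 = -2211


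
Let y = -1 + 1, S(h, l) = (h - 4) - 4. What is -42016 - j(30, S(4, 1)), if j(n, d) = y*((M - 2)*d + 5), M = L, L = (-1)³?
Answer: -42016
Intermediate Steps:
L = -1
M = -1
S(h, l) = -8 + h (S(h, l) = (-4 + h) - 4 = -8 + h)
y = 0
j(n, d) = 0 (j(n, d) = 0*((-1 - 2)*d + 5) = 0*(-3*d + 5) = 0*(5 - 3*d) = 0)
-42016 - j(30, S(4, 1)) = -42016 - 1*0 = -42016 + 0 = -42016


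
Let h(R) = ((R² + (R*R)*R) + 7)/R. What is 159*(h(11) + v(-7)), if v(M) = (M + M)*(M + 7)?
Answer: 231981/11 ≈ 21089.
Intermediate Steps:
v(M) = 2*M*(7 + M) (v(M) = (2*M)*(7 + M) = 2*M*(7 + M))
h(R) = (7 + R² + R³)/R (h(R) = ((R² + R²*R) + 7)/R = ((R² + R³) + 7)/R = (7 + R² + R³)/R)
159*(h(11) + v(-7)) = 159*((11 + 11² + 7/11) + 2*(-7)*(7 - 7)) = 159*((11 + 121 + 7*(1/11)) + 2*(-7)*0) = 159*((11 + 121 + 7/11) + 0) = 159*(1459/11 + 0) = 159*(1459/11) = 231981/11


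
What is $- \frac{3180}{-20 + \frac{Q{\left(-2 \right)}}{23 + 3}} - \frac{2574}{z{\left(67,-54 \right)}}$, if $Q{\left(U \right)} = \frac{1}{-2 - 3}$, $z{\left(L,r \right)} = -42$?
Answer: $\frac{1336543}{6069} \approx 220.22$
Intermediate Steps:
$Q{\left(U \right)} = - \frac{1}{5}$ ($Q{\left(U \right)} = \frac{1}{-5} = - \frac{1}{5}$)
$- \frac{3180}{-20 + \frac{Q{\left(-2 \right)}}{23 + 3}} - \frac{2574}{z{\left(67,-54 \right)}} = - \frac{3180}{-20 + \frac{1}{23 + 3} \left(- \frac{1}{5}\right)} - \frac{2574}{-42} = - \frac{3180}{-20 + \frac{1}{26} \left(- \frac{1}{5}\right)} - - \frac{429}{7} = - \frac{3180}{-20 + \frac{1}{26} \left(- \frac{1}{5}\right)} + \frac{429}{7} = - \frac{3180}{-20 - \frac{1}{130}} + \frac{429}{7} = - \frac{3180}{- \frac{2601}{130}} + \frac{429}{7} = \left(-3180\right) \left(- \frac{130}{2601}\right) + \frac{429}{7} = \frac{137800}{867} + \frac{429}{7} = \frac{1336543}{6069}$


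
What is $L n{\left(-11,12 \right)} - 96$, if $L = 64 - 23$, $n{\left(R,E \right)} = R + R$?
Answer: $-998$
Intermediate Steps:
$n{\left(R,E \right)} = 2 R$
$L = 41$
$L n{\left(-11,12 \right)} - 96 = 41 \cdot 2 \left(-11\right) - 96 = 41 \left(-22\right) - 96 = -902 - 96 = -998$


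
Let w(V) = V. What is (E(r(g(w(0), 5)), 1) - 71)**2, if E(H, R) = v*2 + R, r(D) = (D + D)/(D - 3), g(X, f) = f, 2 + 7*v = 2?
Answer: 4900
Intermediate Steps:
v = 0 (v = -2/7 + (1/7)*2 = -2/7 + 2/7 = 0)
r(D) = 2*D/(-3 + D) (r(D) = (2*D)/(-3 + D) = 2*D/(-3 + D))
E(H, R) = R (E(H, R) = 0*2 + R = 0 + R = R)
(E(r(g(w(0), 5)), 1) - 71)**2 = (1 - 71)**2 = (-70)**2 = 4900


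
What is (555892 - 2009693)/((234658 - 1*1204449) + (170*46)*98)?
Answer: 1453801/203431 ≈ 7.1464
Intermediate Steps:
(555892 - 2009693)/((234658 - 1*1204449) + (170*46)*98) = -1453801/((234658 - 1204449) + 7820*98) = -1453801/(-969791 + 766360) = -1453801/(-203431) = -1453801*(-1/203431) = 1453801/203431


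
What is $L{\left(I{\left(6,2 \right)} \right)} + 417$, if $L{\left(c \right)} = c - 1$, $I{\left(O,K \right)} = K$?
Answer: $418$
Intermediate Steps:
$L{\left(c \right)} = -1 + c$
$L{\left(I{\left(6,2 \right)} \right)} + 417 = \left(-1 + 2\right) + 417 = 1 + 417 = 418$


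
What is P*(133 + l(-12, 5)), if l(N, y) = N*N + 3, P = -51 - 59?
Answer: -30800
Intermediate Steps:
P = -110
l(N, y) = 3 + N² (l(N, y) = N² + 3 = 3 + N²)
P*(133 + l(-12, 5)) = -110*(133 + (3 + (-12)²)) = -110*(133 + (3 + 144)) = -110*(133 + 147) = -110*280 = -30800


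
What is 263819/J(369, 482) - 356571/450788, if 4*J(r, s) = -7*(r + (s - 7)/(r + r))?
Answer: -351751749519753/860815298252 ≈ -408.63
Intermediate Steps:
J(r, s) = -7*r/4 - 7*(-7 + s)/(8*r) (J(r, s) = (-7*(r + (s - 7)/(r + r)))/4 = (-7*(r + (-7 + s)/((2*r))))/4 = (-7*(r + (-7 + s)*(1/(2*r))))/4 = (-7*(r + (-7 + s)/(2*r)))/4 = (-7*r - 7*(-7 + s)/(2*r))/4 = -7*r/4 - 7*(-7 + s)/(8*r))
263819/J(369, 482) - 356571/450788 = 263819/(((7/8)*(7 - 1*482 - 2*369²)/369)) - 356571/450788 = 263819/(((7/8)*(1/369)*(7 - 482 - 2*136161))) - 356571*1/450788 = 263819/(((7/8)*(1/369)*(7 - 482 - 272322))) - 356571/450788 = 263819/(((7/8)*(1/369)*(-272797))) - 356571/450788 = 263819/(-1909579/2952) - 356571/450788 = 263819*(-2952/1909579) - 356571/450788 = -778793688/1909579 - 356571/450788 = -351751749519753/860815298252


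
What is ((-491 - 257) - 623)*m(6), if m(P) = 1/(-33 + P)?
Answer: 457/9 ≈ 50.778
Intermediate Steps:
((-491 - 257) - 623)*m(6) = ((-491 - 257) - 623)/(-33 + 6) = (-748 - 623)/(-27) = -1371*(-1/27) = 457/9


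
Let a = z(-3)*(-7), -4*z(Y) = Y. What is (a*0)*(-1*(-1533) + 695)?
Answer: 0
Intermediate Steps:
z(Y) = -Y/4
a = -21/4 (a = -¼*(-3)*(-7) = (¾)*(-7) = -21/4 ≈ -5.2500)
(a*0)*(-1*(-1533) + 695) = (-21/4*0)*(-1*(-1533) + 695) = 0*(1533 + 695) = 0*2228 = 0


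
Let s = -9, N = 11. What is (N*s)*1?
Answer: -99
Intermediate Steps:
(N*s)*1 = (11*(-9))*1 = -99*1 = -99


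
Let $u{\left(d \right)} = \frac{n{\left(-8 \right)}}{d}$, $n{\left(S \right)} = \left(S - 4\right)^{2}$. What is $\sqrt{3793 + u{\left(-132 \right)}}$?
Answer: $\frac{\sqrt{458821}}{11} \approx 61.578$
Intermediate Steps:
$n{\left(S \right)} = \left(-4 + S\right)^{2}$
$u{\left(d \right)} = \frac{144}{d}$ ($u{\left(d \right)} = \frac{\left(-4 - 8\right)^{2}}{d} = \frac{\left(-12\right)^{2}}{d} = \frac{144}{d}$)
$\sqrt{3793 + u{\left(-132 \right)}} = \sqrt{3793 + \frac{144}{-132}} = \sqrt{3793 + 144 \left(- \frac{1}{132}\right)} = \sqrt{3793 - \frac{12}{11}} = \sqrt{\frac{41711}{11}} = \frac{\sqrt{458821}}{11}$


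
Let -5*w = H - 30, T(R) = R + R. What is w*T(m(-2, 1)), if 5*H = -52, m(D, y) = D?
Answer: -808/25 ≈ -32.320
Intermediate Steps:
T(R) = 2*R
H = -52/5 (H = (⅕)*(-52) = -52/5 ≈ -10.400)
w = 202/25 (w = -(-52/5 - 30)/5 = -⅕*(-202/5) = 202/25 ≈ 8.0800)
w*T(m(-2, 1)) = 202*(2*(-2))/25 = (202/25)*(-4) = -808/25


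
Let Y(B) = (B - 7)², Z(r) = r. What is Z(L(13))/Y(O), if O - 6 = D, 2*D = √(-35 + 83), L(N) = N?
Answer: 13/(1 - 2*√3)² ≈ 2.1410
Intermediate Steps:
D = 2*√3 (D = √(-35 + 83)/2 = √48/2 = (4*√3)/2 = 2*√3 ≈ 3.4641)
O = 6 + 2*√3 ≈ 9.4641
Y(B) = (-7 + B)²
Z(L(13))/Y(O) = 13/((-7 + (6 + 2*√3))²) = 13/((-1 + 2*√3)²) = 13/(-1 + 2*√3)²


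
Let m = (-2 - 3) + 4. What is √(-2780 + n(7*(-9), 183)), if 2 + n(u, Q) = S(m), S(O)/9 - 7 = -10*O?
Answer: I*√2629 ≈ 51.274*I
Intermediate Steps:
m = -1 (m = -5 + 4 = -1)
S(O) = 63 - 90*O (S(O) = 63 + 9*(-10*O) = 63 - 90*O)
n(u, Q) = 151 (n(u, Q) = -2 + (63 - 90*(-1)) = -2 + (63 + 90) = -2 + 153 = 151)
√(-2780 + n(7*(-9), 183)) = √(-2780 + 151) = √(-2629) = I*√2629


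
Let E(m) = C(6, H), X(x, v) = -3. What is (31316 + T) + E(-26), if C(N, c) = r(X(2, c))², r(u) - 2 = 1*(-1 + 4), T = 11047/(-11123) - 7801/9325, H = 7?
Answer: 3250560634677/103721975 ≈ 31339.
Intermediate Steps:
T = -189783798/103721975 (T = 11047*(-1/11123) - 7801*1/9325 = -11047/11123 - 7801/9325 = -189783798/103721975 ≈ -1.8297)
r(u) = 5 (r(u) = 2 + 1*(-1 + 4) = 2 + 1*3 = 2 + 3 = 5)
C(N, c) = 25 (C(N, c) = 5² = 25)
E(m) = 25
(31316 + T) + E(-26) = (31316 - 189783798/103721975) + 25 = 3247967585302/103721975 + 25 = 3250560634677/103721975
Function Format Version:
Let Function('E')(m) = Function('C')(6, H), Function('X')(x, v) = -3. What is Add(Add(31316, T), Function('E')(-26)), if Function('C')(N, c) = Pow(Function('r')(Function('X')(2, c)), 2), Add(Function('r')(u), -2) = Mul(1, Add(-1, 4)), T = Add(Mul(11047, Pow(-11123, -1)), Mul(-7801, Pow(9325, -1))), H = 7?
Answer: Rational(3250560634677, 103721975) ≈ 31339.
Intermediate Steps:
T = Rational(-189783798, 103721975) (T = Add(Mul(11047, Rational(-1, 11123)), Mul(-7801, Rational(1, 9325))) = Add(Rational(-11047, 11123), Rational(-7801, 9325)) = Rational(-189783798, 103721975) ≈ -1.8297)
Function('r')(u) = 5 (Function('r')(u) = Add(2, Mul(1, Add(-1, 4))) = Add(2, Mul(1, 3)) = Add(2, 3) = 5)
Function('C')(N, c) = 25 (Function('C')(N, c) = Pow(5, 2) = 25)
Function('E')(m) = 25
Add(Add(31316, T), Function('E')(-26)) = Add(Add(31316, Rational(-189783798, 103721975)), 25) = Add(Rational(3247967585302, 103721975), 25) = Rational(3250560634677, 103721975)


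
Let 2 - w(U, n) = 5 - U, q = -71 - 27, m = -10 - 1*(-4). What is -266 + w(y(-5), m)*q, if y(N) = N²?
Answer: -2422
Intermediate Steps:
m = -6 (m = -10 + 4 = -6)
q = -98
w(U, n) = -3 + U (w(U, n) = 2 - (5 - U) = 2 + (-5 + U) = -3 + U)
-266 + w(y(-5), m)*q = -266 + (-3 + (-5)²)*(-98) = -266 + (-3 + 25)*(-98) = -266 + 22*(-98) = -266 - 2156 = -2422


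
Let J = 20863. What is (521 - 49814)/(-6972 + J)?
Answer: -49293/13891 ≈ -3.5486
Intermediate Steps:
(521 - 49814)/(-6972 + J) = (521 - 49814)/(-6972 + 20863) = -49293/13891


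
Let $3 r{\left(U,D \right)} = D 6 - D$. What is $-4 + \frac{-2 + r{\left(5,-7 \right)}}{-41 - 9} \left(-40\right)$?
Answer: $- \frac{224}{15} \approx -14.933$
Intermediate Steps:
$r{\left(U,D \right)} = \frac{5 D}{3}$ ($r{\left(U,D \right)} = \frac{D 6 - D}{3} = \frac{6 D - D}{3} = \frac{5 D}{3}$)
$-4 + \frac{-2 + r{\left(5,-7 \right)}}{-41 - 9} \left(-40\right) = -4 + \frac{-2 + \frac{5}{3} \left(-7\right)}{-41 - 9} \left(-40\right) = -4 + \frac{-2 - \frac{35}{3}}{-50} \left(-40\right) = -4 + \left(- \frac{41}{3}\right) \left(- \frac{1}{50}\right) \left(-40\right) = -4 + \frac{41}{150} \left(-40\right) = -4 - \frac{164}{15} = - \frac{224}{15}$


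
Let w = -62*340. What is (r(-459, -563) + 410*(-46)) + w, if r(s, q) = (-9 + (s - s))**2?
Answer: -39859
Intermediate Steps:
r(s, q) = 81 (r(s, q) = (-9 + 0)**2 = (-9)**2 = 81)
w = -21080
(r(-459, -563) + 410*(-46)) + w = (81 + 410*(-46)) - 21080 = (81 - 18860) - 21080 = -18779 - 21080 = -39859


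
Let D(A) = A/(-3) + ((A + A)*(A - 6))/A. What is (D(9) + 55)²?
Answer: 3364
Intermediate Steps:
D(A) = -12 + 5*A/3 (D(A) = A*(-⅓) + ((2*A)*(-6 + A))/A = -A/3 + (2*A*(-6 + A))/A = -A/3 + (-12 + 2*A) = -12 + 5*A/3)
(D(9) + 55)² = ((-12 + (5/3)*9) + 55)² = ((-12 + 15) + 55)² = (3 + 55)² = 58² = 3364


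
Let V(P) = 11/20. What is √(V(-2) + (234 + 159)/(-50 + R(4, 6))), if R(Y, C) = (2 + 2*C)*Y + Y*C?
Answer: √1365/10 ≈ 3.6946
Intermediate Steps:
R(Y, C) = C*Y + Y*(2 + 2*C) (R(Y, C) = Y*(2 + 2*C) + C*Y = C*Y + Y*(2 + 2*C))
V(P) = 11/20 (V(P) = 11*(1/20) = 11/20)
√(V(-2) + (234 + 159)/(-50 + R(4, 6))) = √(11/20 + (234 + 159)/(-50 + 4*(2 + 3*6))) = √(11/20 + 393/(-50 + 4*(2 + 18))) = √(11/20 + 393/(-50 + 4*20)) = √(11/20 + 393/(-50 + 80)) = √(11/20 + 393/30) = √(11/20 + 393*(1/30)) = √(11/20 + 131/10) = √(273/20) = √1365/10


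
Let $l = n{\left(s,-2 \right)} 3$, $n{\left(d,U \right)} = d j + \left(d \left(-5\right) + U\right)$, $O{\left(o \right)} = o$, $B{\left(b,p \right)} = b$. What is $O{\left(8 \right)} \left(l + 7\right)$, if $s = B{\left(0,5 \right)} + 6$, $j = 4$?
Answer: $-136$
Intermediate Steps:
$s = 6$ ($s = 0 + 6 = 6$)
$n{\left(d,U \right)} = U - d$ ($n{\left(d,U \right)} = d 4 + \left(d \left(-5\right) + U\right) = 4 d + \left(- 5 d + U\right) = 4 d + \left(U - 5 d\right) = U - d$)
$l = -24$ ($l = \left(-2 - 6\right) 3 = \left(-8\right) 3 = -24$)
$O{\left(8 \right)} \left(l + 7\right) = 8 \left(-24 + 7\right) = 8 \left(-17\right) = -136$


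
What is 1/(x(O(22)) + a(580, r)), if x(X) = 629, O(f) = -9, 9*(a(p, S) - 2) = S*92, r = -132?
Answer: -3/2155 ≈ -0.0013921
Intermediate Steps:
a(p, S) = 2 + 92*S/9 (a(p, S) = 2 + (S*92)/9 = 2 + (92*S)/9 = 2 + 92*S/9)
1/(x(O(22)) + a(580, r)) = 1/(629 + (2 + (92/9)*(-132))) = 1/(629 + (2 - 4048/3)) = 1/(629 - 4042/3) = 1/(-2155/3) = -3/2155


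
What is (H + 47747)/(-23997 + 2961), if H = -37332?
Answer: -10415/21036 ≈ -0.49510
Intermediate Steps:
(H + 47747)/(-23997 + 2961) = (-37332 + 47747)/(-23997 + 2961) = 10415/(-21036) = 10415*(-1/21036) = -10415/21036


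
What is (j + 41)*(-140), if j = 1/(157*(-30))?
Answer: -2703526/471 ≈ -5740.0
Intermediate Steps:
j = -1/4710 (j = (1/157)*(-1/30) = -1/4710 ≈ -0.00021231)
(j + 41)*(-140) = (-1/4710 + 41)*(-140) = (193109/4710)*(-140) = -2703526/471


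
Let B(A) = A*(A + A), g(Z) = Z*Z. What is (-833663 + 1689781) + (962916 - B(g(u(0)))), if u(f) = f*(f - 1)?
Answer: 1819034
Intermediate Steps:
u(f) = f*(-1 + f)
g(Z) = Z²
B(A) = 2*A² (B(A) = A*(2*A) = 2*A²)
(-833663 + 1689781) + (962916 - B(g(u(0)))) = (-833663 + 1689781) + (962916 - 2*((0*(-1 + 0))²)²) = 856118 + (962916 - 2*((0*(-1))²)²) = 856118 + (962916 - 2*(0²)²) = 856118 + (962916 - 2*0²) = 856118 + (962916 - 2*0) = 856118 + (962916 - 1*0) = 856118 + (962916 + 0) = 856118 + 962916 = 1819034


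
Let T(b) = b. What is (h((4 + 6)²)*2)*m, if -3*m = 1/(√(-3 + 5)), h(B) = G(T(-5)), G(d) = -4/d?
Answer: -4*√2/15 ≈ -0.37712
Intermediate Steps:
h(B) = ⅘ (h(B) = -4/(-5) = -4*(-⅕) = ⅘)
m = -√2/6 (m = -1/(3*√(-3 + 5)) = -√2/2/3 = -√2/6 ≈ -0.23570)
(h((4 + 6)²)*2)*m = ((⅘)*2)*(-√2/6) = 8*(-√2/6)/5 = -4*√2/15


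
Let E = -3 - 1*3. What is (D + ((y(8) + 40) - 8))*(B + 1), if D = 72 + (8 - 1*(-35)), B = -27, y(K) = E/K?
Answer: -7605/2 ≈ -3802.5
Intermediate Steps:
E = -6 (E = -3 - 3 = -6)
y(K) = -6/K
D = 115 (D = 72 + (8 + 35) = 72 + 43 = 115)
(D + ((y(8) + 40) - 8))*(B + 1) = (115 + ((-6/8 + 40) - 8))*(-27 + 1) = (115 + ((-6*1/8 + 40) - 8))*(-26) = (115 + ((-3/4 + 40) - 8))*(-26) = (115 + (157/4 - 8))*(-26) = (115 + 125/4)*(-26) = (585/4)*(-26) = -7605/2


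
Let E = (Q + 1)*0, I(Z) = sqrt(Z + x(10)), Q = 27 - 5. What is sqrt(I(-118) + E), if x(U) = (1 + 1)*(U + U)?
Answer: 78**(1/4)*sqrt(I) ≈ 2.1014 + 2.1014*I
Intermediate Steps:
x(U) = 4*U (x(U) = 2*(2*U) = 4*U)
Q = 22
I(Z) = sqrt(40 + Z) (I(Z) = sqrt(Z + 4*10) = sqrt(Z + 40) = sqrt(40 + Z))
E = 0 (E = (22 + 1)*0 = 23*0 = 0)
sqrt(I(-118) + E) = sqrt(sqrt(40 - 118) + 0) = sqrt(sqrt(-78) + 0) = sqrt(I*sqrt(78) + 0) = sqrt(I*sqrt(78)) = 78**(1/4)*sqrt(I)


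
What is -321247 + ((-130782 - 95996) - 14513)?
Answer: -562538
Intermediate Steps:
-321247 + ((-130782 - 95996) - 14513) = -321247 + (-226778 - 14513) = -321247 - 241291 = -562538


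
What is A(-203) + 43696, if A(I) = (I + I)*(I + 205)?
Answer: 42884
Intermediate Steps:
A(I) = 2*I*(205 + I) (A(I) = (2*I)*(205 + I) = 2*I*(205 + I))
A(-203) + 43696 = 2*(-203)*(205 - 203) + 43696 = 2*(-203)*2 + 43696 = -812 + 43696 = 42884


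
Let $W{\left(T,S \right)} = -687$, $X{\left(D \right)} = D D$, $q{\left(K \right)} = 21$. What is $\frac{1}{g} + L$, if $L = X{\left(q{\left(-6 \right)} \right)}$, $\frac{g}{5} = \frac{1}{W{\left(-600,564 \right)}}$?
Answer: $\frac{1518}{5} \approx 303.6$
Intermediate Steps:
$X{\left(D \right)} = D^{2}$
$g = - \frac{5}{687}$ ($g = \frac{5}{-687} = 5 \left(- \frac{1}{687}\right) = - \frac{5}{687} \approx -0.007278$)
$L = 441$ ($L = 21^{2} = 441$)
$\frac{1}{g} + L = \frac{1}{- \frac{5}{687}} + 441 = - \frac{687}{5} + 441 = \frac{1518}{5}$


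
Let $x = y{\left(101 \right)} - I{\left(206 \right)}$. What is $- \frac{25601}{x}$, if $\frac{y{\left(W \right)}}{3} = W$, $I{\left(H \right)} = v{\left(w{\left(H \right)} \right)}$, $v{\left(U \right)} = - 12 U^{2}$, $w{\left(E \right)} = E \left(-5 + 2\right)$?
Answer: $- \frac{25601}{4583391} \approx -0.0055856$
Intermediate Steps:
$w{\left(E \right)} = - 3 E$ ($w{\left(E \right)} = E \left(-3\right) = - 3 E$)
$I{\left(H \right)} = - 108 H^{2}$ ($I{\left(H \right)} = - 12 \left(- 3 H\right)^{2} = - 12 \cdot 9 H^{2} = - 108 H^{2}$)
$y{\left(W \right)} = 3 W$
$x = 4583391$ ($x = 3 \cdot 101 - - 108 \cdot 206^{2} = 303 - \left(-108\right) 42436 = 303 - -4583088 = 303 + 4583088 = 4583391$)
$- \frac{25601}{x} = - \frac{25601}{4583391}$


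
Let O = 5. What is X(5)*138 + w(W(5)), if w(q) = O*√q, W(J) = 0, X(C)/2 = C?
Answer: 1380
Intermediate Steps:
X(C) = 2*C
w(q) = 5*√q
X(5)*138 + w(W(5)) = (2*5)*138 + 5*√0 = 10*138 + 5*0 = 1380 + 0 = 1380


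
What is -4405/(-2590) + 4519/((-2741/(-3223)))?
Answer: 7546948587/1419838 ≈ 5315.4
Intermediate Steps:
-4405/(-2590) + 4519/((-2741/(-3223))) = -4405*(-1/2590) + 4519/((-2741*(-1/3223))) = 881/518 + 4519/(2741/3223) = 881/518 + 4519*(3223/2741) = 881/518 + 14564737/2741 = 7546948587/1419838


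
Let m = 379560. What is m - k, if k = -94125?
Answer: 473685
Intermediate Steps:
m - k = 379560 - 1*(-94125) = 379560 + 94125 = 473685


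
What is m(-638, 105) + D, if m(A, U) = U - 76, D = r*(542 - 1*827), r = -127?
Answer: 36224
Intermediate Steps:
D = 36195 (D = -127*(542 - 1*827) = -127*(542 - 827) = -127*(-285) = 36195)
m(A, U) = -76 + U
m(-638, 105) + D = (-76 + 105) + 36195 = 29 + 36195 = 36224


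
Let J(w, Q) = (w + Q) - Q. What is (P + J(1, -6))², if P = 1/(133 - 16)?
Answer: 13924/13689 ≈ 1.0172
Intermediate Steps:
P = 1/117 ≈ 0.0085470
J(w, Q) = w (J(w, Q) = (Q + w) - Q = w)
(P + J(1, -6))² = (1/117 + 1)² = (118/117)² = 13924/13689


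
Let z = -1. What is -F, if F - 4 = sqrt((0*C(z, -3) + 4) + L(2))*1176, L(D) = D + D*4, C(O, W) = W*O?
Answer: -4 - 1176*sqrt(14) ≈ -4404.2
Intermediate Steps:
C(O, W) = O*W
L(D) = 5*D (L(D) = D + 4*D = 5*D)
F = 4 + 1176*sqrt(14) (F = 4 + sqrt((0*(-1*(-3)) + 4) + 5*2)*1176 = 4 + sqrt((0*3 + 4) + 10)*1176 = 4 + sqrt((0 + 4) + 10)*1176 = 4 + sqrt(4 + 10)*1176 = 4 + sqrt(14)*1176 = 4 + 1176*sqrt(14) ≈ 4404.2)
-F = -(4 + 1176*sqrt(14)) = -4 - 1176*sqrt(14)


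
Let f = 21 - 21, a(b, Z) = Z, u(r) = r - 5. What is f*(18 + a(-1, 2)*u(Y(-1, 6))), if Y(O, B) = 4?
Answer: 0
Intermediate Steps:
u(r) = -5 + r
f = 0
f*(18 + a(-1, 2)*u(Y(-1, 6))) = 0*(18 + 2*(-5 + 4)) = 0*(18 + 2*(-1)) = 0*(18 - 2) = 0*16 = 0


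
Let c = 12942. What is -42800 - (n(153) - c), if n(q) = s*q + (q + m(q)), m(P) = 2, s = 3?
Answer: -30472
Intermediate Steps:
n(q) = 2 + 4*q (n(q) = 3*q + (q + 2) = 3*q + (2 + q) = 2 + 4*q)
-42800 - (n(153) - c) = -42800 - ((2 + 4*153) - 1*12942) = -42800 - ((2 + 612) - 12942) = -42800 - (614 - 12942) = -42800 - 1*(-12328) = -42800 + 12328 = -30472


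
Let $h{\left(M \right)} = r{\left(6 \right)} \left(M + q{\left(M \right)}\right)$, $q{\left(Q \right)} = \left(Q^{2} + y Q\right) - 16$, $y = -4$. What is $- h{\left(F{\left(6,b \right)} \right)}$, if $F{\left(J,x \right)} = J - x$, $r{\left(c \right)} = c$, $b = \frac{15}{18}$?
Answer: $\frac{173}{6} \approx 28.833$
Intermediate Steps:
$b = \frac{5}{6}$ ($b = 15 \cdot \frac{1}{18} = \frac{5}{6} \approx 0.83333$)
$q{\left(Q \right)} = -16 + Q^{2} - 4 Q$ ($q{\left(Q \right)} = \left(Q^{2} - 4 Q\right) - 16 = -16 + Q^{2} - 4 Q$)
$h{\left(M \right)} = -96 - 18 M + 6 M^{2}$ ($h{\left(M \right)} = 6 \left(M - \left(16 - M^{2} + 4 M\right)\right) = 6 \left(-16 + M^{2} - 3 M\right) = -96 - 18 M + 6 M^{2}$)
$- h{\left(F{\left(6,b \right)} \right)} = - (-96 - 18 \left(6 - \frac{5}{6}\right) + 6 \left(6 - \frac{5}{6}\right)^{2}) = - (-96 - 93 + 6 \left(\frac{31}{6}\right)^{2}) = - (-96 - 93 + 6 \cdot \frac{961}{36}) = - (-96 - 93 + \frac{961}{6}) = \left(-1\right) \left(- \frac{173}{6}\right) = \frac{173}{6}$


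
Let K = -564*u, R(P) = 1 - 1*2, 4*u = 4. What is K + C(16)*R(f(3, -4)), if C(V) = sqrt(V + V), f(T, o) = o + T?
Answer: -564 - 4*sqrt(2) ≈ -569.66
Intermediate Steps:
u = 1 (u = (1/4)*4 = 1)
f(T, o) = T + o
R(P) = -1 (R(P) = 1 - 2 = -1)
K = -564 (K = -564*1 = -564)
C(V) = sqrt(2)*sqrt(V) (C(V) = sqrt(2*V) = sqrt(2)*sqrt(V))
K + C(16)*R(f(3, -4)) = -564 + (sqrt(2)*sqrt(16))*(-1) = -564 + (sqrt(2)*4)*(-1) = -564 + (4*sqrt(2))*(-1) = -564 - 4*sqrt(2)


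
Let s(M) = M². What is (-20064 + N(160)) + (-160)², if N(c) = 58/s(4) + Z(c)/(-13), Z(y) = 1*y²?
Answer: 371321/104 ≈ 3570.4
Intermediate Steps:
Z(y) = y²
N(c) = 29/8 - c²/13 (N(c) = 58/(4²) + c²/(-13) = 58/16 + c²*(-1/13) = 58*(1/16) - c²/13 = 29/8 - c²/13)
(-20064 + N(160)) + (-160)² = (-20064 + (29/8 - 1/13*160²)) + (-160)² = (-20064 + (29/8 - 1/13*25600)) + 25600 = (-20064 + (29/8 - 25600/13)) + 25600 = (-20064 - 204423/104) + 25600 = -2291079/104 + 25600 = 371321/104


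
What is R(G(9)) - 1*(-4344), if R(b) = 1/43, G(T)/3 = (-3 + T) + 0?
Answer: 186793/43 ≈ 4344.0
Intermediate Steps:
G(T) = -9 + 3*T (G(T) = 3*((-3 + T) + 0) = 3*(-3 + T) = -9 + 3*T)
R(b) = 1/43
R(G(9)) - 1*(-4344) = 1/43 - 1*(-4344) = 1/43 + 4344 = 186793/43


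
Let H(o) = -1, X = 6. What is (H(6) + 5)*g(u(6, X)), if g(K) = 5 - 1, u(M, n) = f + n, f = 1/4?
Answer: 16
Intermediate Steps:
f = 1/4 ≈ 0.25000
u(M, n) = 1/4 + n
g(K) = 4
(H(6) + 5)*g(u(6, X)) = (-1 + 5)*4 = 4*4 = 16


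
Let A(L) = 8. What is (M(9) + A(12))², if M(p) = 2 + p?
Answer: 361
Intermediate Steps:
(M(9) + A(12))² = ((2 + 9) + 8)² = (11 + 8)² = 19² = 361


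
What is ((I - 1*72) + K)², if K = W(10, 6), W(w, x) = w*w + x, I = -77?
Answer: 1849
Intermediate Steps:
W(w, x) = x + w² (W(w, x) = w² + x = x + w²)
K = 106 (K = 6 + 10² = 6 + 100 = 106)
((I - 1*72) + K)² = ((-77 - 1*72) + 106)² = ((-77 - 72) + 106)² = (-149 + 106)² = (-43)² = 1849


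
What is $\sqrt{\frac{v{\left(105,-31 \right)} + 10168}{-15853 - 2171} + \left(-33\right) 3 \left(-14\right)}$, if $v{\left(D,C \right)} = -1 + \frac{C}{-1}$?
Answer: $\frac{\sqrt{28129905849}}{4506} \approx 37.221$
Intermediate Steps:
$v{\left(D,C \right)} = -1 - C$ ($v{\left(D,C \right)} = -1 + C \left(-1\right) = -1 - C$)
$\sqrt{\frac{v{\left(105,-31 \right)} + 10168}{-15853 - 2171} + \left(-33\right) 3 \left(-14\right)} = \sqrt{\frac{\left(-1 - -31\right) + 10168}{-15853 - 2171} + \left(-33\right) 3 \left(-14\right)} = \sqrt{\frac{\left(-1 + 31\right) + 10168}{-18024} - -1386} = \sqrt{\left(30 + 10168\right) \left(- \frac{1}{18024}\right) + 1386} = \sqrt{10198 \left(- \frac{1}{18024}\right) + 1386} = \sqrt{- \frac{5099}{9012} + 1386} = \sqrt{\frac{12485533}{9012}} = \frac{\sqrt{28129905849}}{4506}$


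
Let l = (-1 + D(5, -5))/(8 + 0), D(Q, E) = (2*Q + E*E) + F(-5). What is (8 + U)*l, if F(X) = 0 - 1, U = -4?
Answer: 33/2 ≈ 16.500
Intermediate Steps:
F(X) = -1
D(Q, E) = -1 + E² + 2*Q (D(Q, E) = (2*Q + E*E) - 1 = (2*Q + E²) - 1 = (E² + 2*Q) - 1 = -1 + E² + 2*Q)
l = 33/8 (l = (-1 + (-1 + (-5)² + 2*5))/(8 + 0) = (-1 + (-1 + 25 + 10))/8 = (-1 + 34)*(⅛) = 33*(⅛) = 33/8 ≈ 4.1250)
(8 + U)*l = (8 - 4)*(33/8) = 4*(33/8) = 33/2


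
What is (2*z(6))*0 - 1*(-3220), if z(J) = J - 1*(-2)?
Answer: 3220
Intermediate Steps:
z(J) = 2 + J (z(J) = J + 2 = 2 + J)
(2*z(6))*0 - 1*(-3220) = (2*(2 + 6))*0 - 1*(-3220) = (2*8)*0 + 3220 = 16*0 + 3220 = 0 + 3220 = 3220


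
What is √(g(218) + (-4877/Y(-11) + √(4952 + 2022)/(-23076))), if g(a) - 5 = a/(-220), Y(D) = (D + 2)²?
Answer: √(-22632307485590 - 17451225*√6974)/634590 ≈ 7.497*I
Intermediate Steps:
Y(D) = (2 + D)²
g(a) = 5 - a/220 (g(a) = 5 + a/(-220) = 5 + a*(-1/220) = 5 - a/220)
√(g(218) + (-4877/Y(-11) + √(4952 + 2022)/(-23076))) = √((5 - 1/220*218) + (-4877/(2 - 11)² + √(4952 + 2022)/(-23076))) = √((5 - 109/110) + (-4877/((-9)²) + √6974*(-1/23076))) = √(441/110 + (-4877/81 - √6974/23076)) = √(-500749/8910 - √6974/23076)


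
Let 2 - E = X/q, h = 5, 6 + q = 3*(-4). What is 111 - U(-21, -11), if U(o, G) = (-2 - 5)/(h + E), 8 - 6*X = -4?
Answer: 7167/64 ≈ 111.98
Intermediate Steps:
q = -18 (q = -6 + 3*(-4) = -6 - 12 = -18)
X = 2 (X = 4/3 - 1/6*(-4) = 4/3 + 2/3 = 2)
E = 19/9 (E = 2 - 2/(-18) = 2 - 2*(-1)/18 = 2 - 1*(-1/9) = 2 + 1/9 = 19/9 ≈ 2.1111)
U(o, G) = -63/64 (U(o, G) = (-2 - 5)/(5 + 19/9) = -7/64/9 = -7*9/64 = -63/64)
111 - U(-21, -11) = 111 - 1*(-63/64) = 111 + 63/64 = 7167/64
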